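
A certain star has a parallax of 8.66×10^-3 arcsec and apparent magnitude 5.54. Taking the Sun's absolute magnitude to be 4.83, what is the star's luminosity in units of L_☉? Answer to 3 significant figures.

L/L_☉ ≈ 69.3

d = 1/p = 1/8.66×10^-3″ = 115.5 pc
M = m − 5 log₁₀ d + 5 = 5.54 − 5·2.0625 + 5 = 0.228
M − M_☉ = 0.228 − 4.83 = -4.602
L/L_☉ = 10^(−0.4 × -4.602) = 69.34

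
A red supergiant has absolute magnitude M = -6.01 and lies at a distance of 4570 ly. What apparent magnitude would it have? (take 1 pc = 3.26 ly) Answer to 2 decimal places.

m ≈ 4.72

d = 4570 ly / 3.26 = 1402 pc
m = M + 5 log₁₀ d − 5 = -6.01 + 5·3.1467 − 5 = 4.723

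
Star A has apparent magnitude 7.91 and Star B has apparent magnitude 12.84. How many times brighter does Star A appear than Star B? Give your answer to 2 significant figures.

Δm = 7.91 − (12.84) = -4.93
Flux ratio = 10^(−0.4 Δm) = 10^(−0.4 × -4.93) = 10^1.972 = 93.76

94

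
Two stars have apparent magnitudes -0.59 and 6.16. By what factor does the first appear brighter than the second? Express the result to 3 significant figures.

501

Δm = -0.59 − (6.16) = -6.75
Flux ratio = 10^(−0.4 Δm) = 10^(−0.4 × -6.75) = 10^2.700 = 501.2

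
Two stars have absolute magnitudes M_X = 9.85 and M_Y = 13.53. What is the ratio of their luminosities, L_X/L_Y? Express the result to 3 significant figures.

ΔM = M_X − M_Y = -3.68
L_X/L_Y = 10^(−0.4 ΔM) = 10^1.472 = 29.65

L_X/L_Y ≈ 29.6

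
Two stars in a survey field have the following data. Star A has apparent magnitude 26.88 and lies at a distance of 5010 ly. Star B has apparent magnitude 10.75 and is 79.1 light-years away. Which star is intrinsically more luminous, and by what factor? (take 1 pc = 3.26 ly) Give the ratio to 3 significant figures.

Star B is more luminous, by a factor of 706.

Star A: d = 5010 ly / 3.26 = 1537 pc
Star A: M = m − 5 log₁₀ d + 5 = 26.88 − 5·3.1866 + 5 = 15.947
Star B: d = 79.1 ly / 3.26 = 24.26 pc
Star B: M = m − 5 log₁₀ d + 5 = 10.75 − 5·1.3850 + 5 = 8.825
ΔM = M_A − M_B = 15.947 − (8.825) = 7.122; smaller M is more luminous → Star B.
L ratio = 10^(0.4 |ΔM|) = 10^2.849 = 705.8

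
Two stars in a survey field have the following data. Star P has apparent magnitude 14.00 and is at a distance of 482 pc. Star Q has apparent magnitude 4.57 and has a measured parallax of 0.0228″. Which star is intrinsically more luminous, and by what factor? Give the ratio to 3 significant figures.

Star P: M = m − 5 log₁₀ d + 5 = 14.00 − 5·2.6830 + 5 = 5.585
Star Q: d = 1/p = 1/0.0228″ = 43.86 pc
Star Q: M = m − 5 log₁₀ d + 5 = 4.57 − 5·1.6421 + 5 = 1.360
ΔM = M_P − M_Q = 5.585 − (1.360) = 4.225; smaller M is more luminous → Star Q.
L ratio = 10^(0.4 |ΔM|) = 10^1.690 = 48.98

Star Q is more luminous, by a factor of 49.0.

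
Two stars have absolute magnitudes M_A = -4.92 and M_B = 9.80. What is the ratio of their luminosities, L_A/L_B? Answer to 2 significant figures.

L_A/L_B ≈ 770000

ΔM = M_A − M_B = -14.72
L_A/L_B = 10^(−0.4 ΔM) = 10^5.888 = 772700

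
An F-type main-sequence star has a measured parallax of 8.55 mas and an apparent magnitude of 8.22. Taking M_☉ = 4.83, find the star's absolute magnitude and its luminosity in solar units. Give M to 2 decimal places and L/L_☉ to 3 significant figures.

d = 1/p = 1000/8.55 mas = 117.0 pc
M = m − 5 log₁₀ d + 5 = 8.22 − 5·2.0680 + 5 = 2.880
M − M_☉ = 2.880 − 4.83 = -1.950
L/L_☉ = 10^(−0.4 × -1.950) = 6.027

M ≈ 2.88; L/L_☉ ≈ 6.03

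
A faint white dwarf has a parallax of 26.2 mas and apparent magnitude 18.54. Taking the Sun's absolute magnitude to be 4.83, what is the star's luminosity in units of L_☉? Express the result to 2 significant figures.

L/L_☉ ≈ 4.8×10^-5

d = 1/p = 1000/26.2 mas = 38.17 pc
M = m − 5 log₁₀ d + 5 = 18.54 − 5·1.5817 + 5 = 15.632
M − M_☉ = 15.632 − 4.83 = 10.802
L/L_☉ = 10^(−0.4 × 10.802) = 4.780×10^-5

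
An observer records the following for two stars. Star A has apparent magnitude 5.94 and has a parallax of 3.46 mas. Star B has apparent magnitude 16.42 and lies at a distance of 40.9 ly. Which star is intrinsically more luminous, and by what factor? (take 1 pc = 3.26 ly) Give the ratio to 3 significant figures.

Star A is more luminous, by a factor of 8.26×10^6.

Star A: p = 3.46 mas = 3.46×10^-3″ → d = 1/p = 289.0 pc
Star A: M = m − 5 log₁₀ d + 5 = 5.94 − 5·2.4609 + 5 = -1.365
Star B: d = 40.9 ly / 3.26 = 12.55 pc
Star B: M = m − 5 log₁₀ d + 5 = 16.42 − 5·1.0985 + 5 = 15.927
ΔM = M_A − M_B = -1.365 − (15.927) = -17.292; smaller M is more luminous → Star A.
L ratio = 10^(0.4 |ΔM|) = 10^6.917 = 8.257×10^6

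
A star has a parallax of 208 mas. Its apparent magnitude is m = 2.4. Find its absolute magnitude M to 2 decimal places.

p = 208 mas = 0.208″ → d = 1/p = 4.808 pc
5 log₁₀(d/10 pc) = 5 log₁₀(4.808) − 5 = -1.590
M = m − 5 log₁₀(d/10) = 2.4 + 1.590 = 3.990

M ≈ 3.99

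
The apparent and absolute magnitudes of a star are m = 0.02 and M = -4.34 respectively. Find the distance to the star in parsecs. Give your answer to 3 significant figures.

d ≈ 74.5 pc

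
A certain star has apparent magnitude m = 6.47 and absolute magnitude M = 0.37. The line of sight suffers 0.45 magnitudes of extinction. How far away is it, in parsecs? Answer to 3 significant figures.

d ≈ 135 pc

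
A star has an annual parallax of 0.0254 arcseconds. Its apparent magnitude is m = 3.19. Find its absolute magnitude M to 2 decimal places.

M ≈ 0.21

d = 1/p = 1/0.0254″ = 39.37 pc
5 log₁₀(d/10 pc) = 5 log₁₀(39.37) − 5 = 2.976
M = m − 5 log₁₀(d/10) = 3.19 − 2.976 = 0.214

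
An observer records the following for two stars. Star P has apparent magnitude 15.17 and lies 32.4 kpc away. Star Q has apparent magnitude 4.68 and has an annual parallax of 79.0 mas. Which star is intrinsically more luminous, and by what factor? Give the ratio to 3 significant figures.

Star P: d = 32.4 kpc = 32400 pc
Star P: M = m − 5 log₁₀ d + 5 = 15.17 − 5·4.5105 + 5 = -2.383
Star Q: p = 79.0 mas = 0.0790″ → d = 1/p = 12.66 pc
Star Q: M = m − 5 log₁₀ d + 5 = 4.68 − 5·1.1024 + 5 = 4.168
ΔM = M_P − M_Q = -2.383 − (4.168) = -6.551; smaller M is more luminous → Star P.
L ratio = 10^(0.4 |ΔM|) = 10^2.620 = 417.2

Star P is more luminous, by a factor of 417.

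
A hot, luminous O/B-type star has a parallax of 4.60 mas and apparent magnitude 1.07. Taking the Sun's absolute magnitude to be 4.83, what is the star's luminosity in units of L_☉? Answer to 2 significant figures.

L/L_☉ ≈ 15000

d = 1/p = 1000/4.60 mas = 217.4 pc
M = m − 5 log₁₀ d + 5 = 1.07 − 5·2.3372 + 5 = -5.616
M − M_☉ = -5.616 − 4.83 = -10.446
L/L_☉ = 10^(−0.4 × -10.446) = 15080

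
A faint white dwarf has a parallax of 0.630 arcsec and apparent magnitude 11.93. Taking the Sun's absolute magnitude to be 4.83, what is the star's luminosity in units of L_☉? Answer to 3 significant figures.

d = 1/p = 1/0.630″ = 1.587 pc
M = m − 5 log₁₀ d + 5 = 11.93 − 5·0.2007 + 5 = 15.927
M − M_☉ = 15.927 − 4.83 = 11.097
L/L_☉ = 10^(−0.4 × 11.097) = 3.642×10^-5

L/L_☉ ≈ 3.64×10^-5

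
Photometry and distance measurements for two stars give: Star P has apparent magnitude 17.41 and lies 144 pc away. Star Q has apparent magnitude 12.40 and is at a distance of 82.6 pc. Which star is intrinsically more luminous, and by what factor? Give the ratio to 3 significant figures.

Star P: M = m − 5 log₁₀ d + 5 = 17.41 − 5·2.1584 + 5 = 11.618
Star Q: M = m − 5 log₁₀ d + 5 = 12.40 − 5·1.9170 + 5 = 7.815
ΔM = M_P − M_Q = 11.618 − (7.815) = 3.803; smaller M is more luminous → Star Q.
L ratio = 10^(0.4 |ΔM|) = 10^1.521 = 33.21

Star Q is more luminous, by a factor of 33.2.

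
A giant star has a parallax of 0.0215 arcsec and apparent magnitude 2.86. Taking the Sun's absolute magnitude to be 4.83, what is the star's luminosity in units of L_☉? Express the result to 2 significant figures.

d = 1/p = 1/0.0215″ = 46.51 pc
M = m − 5 log₁₀ d + 5 = 2.86 − 5·1.6676 + 5 = -0.478
M − M_☉ = -0.478 − 4.83 = -5.308
L/L_☉ = 10^(−0.4 × -5.308) = 132.8

L/L_☉ ≈ 130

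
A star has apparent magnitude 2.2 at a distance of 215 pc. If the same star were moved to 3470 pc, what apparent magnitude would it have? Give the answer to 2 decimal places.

m ≈ 8.24

Flux ∝ 1/d², so Δm = 5 log₁₀(d₂/d₁) = 5 log₁₀(3470/215) = 6.039
m₂ = m₁ + Δm = 2.2 + (6.039) = 8.239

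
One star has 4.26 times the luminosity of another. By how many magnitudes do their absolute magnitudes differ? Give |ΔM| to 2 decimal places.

|ΔM| ≈ 1.57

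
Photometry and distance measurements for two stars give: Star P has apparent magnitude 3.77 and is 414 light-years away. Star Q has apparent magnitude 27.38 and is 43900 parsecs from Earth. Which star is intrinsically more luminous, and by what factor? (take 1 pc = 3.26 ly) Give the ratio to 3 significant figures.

Star P: d = 414 ly / 3.26 = 127.0 pc
Star P: M = m − 5 log₁₀ d + 5 = 3.77 − 5·2.1038 + 5 = -1.749
Star Q: M = m − 5 log₁₀ d + 5 = 27.38 − 5·4.6425 + 5 = 9.168
ΔM = M_P − M_Q = -1.749 − (9.168) = -10.917; smaller M is more luminous → Star P.
L ratio = 10^(0.4 |ΔM|) = 10^4.367 = 23260

Star P is more luminous, by a factor of 23300.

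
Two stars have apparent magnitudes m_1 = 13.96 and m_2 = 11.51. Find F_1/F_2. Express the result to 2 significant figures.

F_1/F_2 ≈ 0.10

Δm = 13.96 − (11.51) = 2.45
Flux ratio = 10^(−0.4 Δm) = 10^(−0.4 × 2.45) = 10^-0.980 = 0.1047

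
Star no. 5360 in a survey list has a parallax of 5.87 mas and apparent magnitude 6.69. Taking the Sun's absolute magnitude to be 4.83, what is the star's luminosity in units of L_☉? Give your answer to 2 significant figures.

L/L_☉ ≈ 52

d = 1/p = 1000/5.87 mas = 170.4 pc
M = m − 5 log₁₀ d + 5 = 6.69 − 5·2.2314 + 5 = 0.533
M − M_☉ = 0.533 − 4.83 = -4.297
L/L_☉ = 10^(−0.4 × -4.297) = 52.33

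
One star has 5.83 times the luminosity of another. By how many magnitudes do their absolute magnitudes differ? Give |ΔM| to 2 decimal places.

|ΔM| ≈ 1.91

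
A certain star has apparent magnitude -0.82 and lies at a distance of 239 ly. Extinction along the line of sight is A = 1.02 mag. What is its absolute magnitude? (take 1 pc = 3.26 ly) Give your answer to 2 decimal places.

d = 239 ly / 3.26 = 73.31 pc
5 log₁₀(d/10 pc) = 5 log₁₀(73.31) − 5 = 4.326
M = m − 5 log₁₀(d/10) − A = -0.82 − 4.326 − 1.02 = -6.166

M ≈ -6.17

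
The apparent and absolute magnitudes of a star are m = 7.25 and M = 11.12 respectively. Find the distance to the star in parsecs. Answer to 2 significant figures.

d ≈ 1.7 pc

μ = m − M = -3.870
m − M = 5 log₁₀ d − 5
log₁₀ d = (m − M)/5 + 1 = 0.2260
d = 10^0.2260 = 1.683 pc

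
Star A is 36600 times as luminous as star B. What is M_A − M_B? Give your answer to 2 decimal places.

M_A − M_B ≈ -11.41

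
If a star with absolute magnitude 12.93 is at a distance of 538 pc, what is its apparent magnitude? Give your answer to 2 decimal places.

m = M + 5 log₁₀ d − 5 = 12.93 + 5·2.7308 − 5 = 21.584

m ≈ 21.58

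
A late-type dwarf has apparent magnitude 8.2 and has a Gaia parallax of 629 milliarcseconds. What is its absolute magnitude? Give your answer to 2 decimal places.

M ≈ 12.19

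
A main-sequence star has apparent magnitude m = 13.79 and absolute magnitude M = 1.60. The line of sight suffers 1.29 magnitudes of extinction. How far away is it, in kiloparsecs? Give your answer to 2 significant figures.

m − M = 5 log₁₀(d/10 pc) + A  ⇒  13.79 − (1.60) − 1.29 = 5 log₁₀(d/10)
10.900 = 5 log₁₀(d/10)
log₁₀ d = (m − M − A)/5 + 1 = 3.1800
d = 10^3.1800 = 1514 pc
= 1.514 kpc

d ≈ 1.5 kpc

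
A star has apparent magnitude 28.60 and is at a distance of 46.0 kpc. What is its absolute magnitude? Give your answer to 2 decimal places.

M ≈ 10.29

d = 46.0 kpc = 46000 pc
5 log₁₀(d/10 pc) = 5 log₁₀(46000) − 5 = 18.314
M = m − 5 log₁₀(d/10) = 28.60 − 18.314 = 10.286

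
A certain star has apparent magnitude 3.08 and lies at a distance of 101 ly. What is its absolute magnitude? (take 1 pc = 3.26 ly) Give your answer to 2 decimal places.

d = 101 ly / 3.26 = 30.98 pc
5 log₁₀(d/10 pc) = 5 log₁₀(30.98) − 5 = 2.456
M = m − 5 log₁₀(d/10) = 3.08 − 2.456 = 0.624

M ≈ 0.62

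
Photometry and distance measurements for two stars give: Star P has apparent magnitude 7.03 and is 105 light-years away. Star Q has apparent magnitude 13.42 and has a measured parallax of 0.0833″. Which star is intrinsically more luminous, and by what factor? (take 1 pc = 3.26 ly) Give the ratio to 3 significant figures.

Star P is more luminous, by a factor of 2590.

Star P: d = 105 ly / 3.26 = 32.21 pc
Star P: M = m − 5 log₁₀ d + 5 = 7.03 − 5·1.5080 + 5 = 4.490
Star Q: d = 1/p = 1/0.0833″ = 12.00 pc
Star Q: M = m − 5 log₁₀ d + 5 = 13.42 − 5·1.0794 + 5 = 13.023
ΔM = M_P − M_Q = 4.490 − (13.023) = -8.533; smaller M is more luminous → Star P.
L ratio = 10^(0.4 |ΔM|) = 10^3.413 = 2590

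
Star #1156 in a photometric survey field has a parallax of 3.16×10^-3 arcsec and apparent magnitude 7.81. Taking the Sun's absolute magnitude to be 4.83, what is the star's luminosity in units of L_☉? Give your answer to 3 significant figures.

d = 1/p = 1/3.16×10^-3″ = 316.5 pc
M = m − 5 log₁₀ d + 5 = 7.81 − 5·2.5003 + 5 = 0.308
M − M_☉ = 0.308 − 4.83 = -4.522
L/L_☉ = 10^(−0.4 × -4.522) = 64.36

L/L_☉ ≈ 64.4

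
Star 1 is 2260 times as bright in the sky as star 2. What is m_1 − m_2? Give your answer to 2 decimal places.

m_1 − m_2 ≈ -8.39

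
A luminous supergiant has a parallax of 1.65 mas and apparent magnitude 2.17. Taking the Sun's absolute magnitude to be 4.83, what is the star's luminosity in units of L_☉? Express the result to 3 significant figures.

d = 1/p = 1000/1.65 mas = 606.1 pc
M = m − 5 log₁₀ d + 5 = 2.17 − 5·2.7825 + 5 = -6.743
M − M_☉ = -6.743 − 4.83 = -11.573
L/L_☉ = 10^(−0.4 × -11.573) = 42560

L/L_☉ ≈ 42600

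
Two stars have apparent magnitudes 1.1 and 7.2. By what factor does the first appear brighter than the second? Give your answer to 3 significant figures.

Magnitude difference = -6.1
Flux ratio = 10^(−0.4 Δm) = 10^(−0.4 × -6.1) = 10^2.440 = 275.4

275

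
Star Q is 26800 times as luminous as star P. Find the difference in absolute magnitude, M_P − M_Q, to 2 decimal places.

Pogson: ΔM = −2.5 log₁₀(ratio) = −2.5 log₁₀(26800) = −2.5 × 4.4281 = -11.070
Star Q is brighter so has the smaller magnitude: M_P − M_Q is positive.

M_P − M_Q ≈ 11.07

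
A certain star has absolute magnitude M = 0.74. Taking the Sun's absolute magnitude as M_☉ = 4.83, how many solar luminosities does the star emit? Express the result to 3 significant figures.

L/L_☉ ≈ 43.3

M − M_☉ = 0.74 − 4.83 = -4.090
L/L_☉ = 10^(−0.4 (M − M_☉)) = 10^1.636 = 43.25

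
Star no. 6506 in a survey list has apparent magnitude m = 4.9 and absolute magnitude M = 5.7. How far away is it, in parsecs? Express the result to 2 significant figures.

Distance modulus: m − M = 4.9 − (5.7) = -0.800
m − M = 5 log₁₀ d − 5
log₁₀ d = (m − M)/5 + 1 = 0.8400
d = 10^0.8400 = 6.918 pc

d ≈ 6.9 pc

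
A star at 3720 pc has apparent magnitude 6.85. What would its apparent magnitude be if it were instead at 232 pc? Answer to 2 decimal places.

m ≈ 0.82

Flux ∝ 1/d², so Δm = 5 log₁₀(d₂/d₁) = 5 log₁₀(232/3720) = -6.025
m₂ = m₁ + Δm = 6.85 + (-6.025) = 0.825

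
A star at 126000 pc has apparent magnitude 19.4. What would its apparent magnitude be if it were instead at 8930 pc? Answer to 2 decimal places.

Flux ∝ 1/d², so Δm = 5 log₁₀(d₂/d₁) = 5 log₁₀(8930/126000) = -5.748
m₂ = m₁ + Δm = 19.4 + (-5.748) = 13.652

m ≈ 13.65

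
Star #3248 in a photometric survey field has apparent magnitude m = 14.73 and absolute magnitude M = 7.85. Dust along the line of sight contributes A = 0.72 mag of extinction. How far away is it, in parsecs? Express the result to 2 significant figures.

m − M = 5 log₁₀(d/10 pc) + A  ⇒  14.73 − (7.85) − 0.72 = 5 log₁₀(d/10)
6.160 = 5 log₁₀(d/10)
log₁₀ d = (m − M − A)/5 + 1 = 2.2320
d = 10^2.2320 = 170.6 pc

d ≈ 170 pc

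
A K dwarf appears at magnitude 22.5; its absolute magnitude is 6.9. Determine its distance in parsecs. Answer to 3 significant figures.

d ≈ 13200 pc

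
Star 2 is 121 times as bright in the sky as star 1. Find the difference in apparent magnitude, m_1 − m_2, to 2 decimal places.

Pogson: Δm = −2.5 log₁₀(ratio) = −2.5 log₁₀(121) = −2.5 × 2.0828 = -5.207
Star 2 is brighter so has the smaller magnitude: m_1 − m_2 is positive.

m_1 − m_2 ≈ 5.21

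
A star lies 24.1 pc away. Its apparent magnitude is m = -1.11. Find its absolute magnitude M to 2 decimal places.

M ≈ -3.02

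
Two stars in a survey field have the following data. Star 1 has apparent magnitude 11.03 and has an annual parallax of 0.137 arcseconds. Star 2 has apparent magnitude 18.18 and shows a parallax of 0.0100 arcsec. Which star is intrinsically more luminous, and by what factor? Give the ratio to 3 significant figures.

Star 1 is more luminous, by a factor of 3.86.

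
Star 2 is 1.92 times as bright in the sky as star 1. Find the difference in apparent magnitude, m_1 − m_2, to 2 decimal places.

m_1 − m_2 ≈ 0.71

Pogson: Δm = −2.5 log₁₀(ratio) = −2.5 log₁₀(1.92) = −2.5 × 0.2833 = -0.708
Star 2 is brighter so has the smaller magnitude: m_1 − m_2 is positive.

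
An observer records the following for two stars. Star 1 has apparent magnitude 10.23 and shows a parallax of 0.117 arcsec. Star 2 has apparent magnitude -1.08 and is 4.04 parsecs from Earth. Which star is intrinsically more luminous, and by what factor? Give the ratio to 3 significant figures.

Star 2 is more luminous, by a factor of 7470.

Star 1: d = 1/p = 1/0.117″ = 8.547 pc
Star 1: M = m − 5 log₁₀ d + 5 = 10.23 − 5·0.9318 + 5 = 10.571
Star 2: M = m − 5 log₁₀ d + 5 = -1.08 − 5·0.6064 + 5 = 0.888
ΔM = M_1 − M_2 = 10.571 − (0.888) = 9.683; smaller M is more luminous → Star 2.
L ratio = 10^(0.4 |ΔM|) = 10^3.873 = 7467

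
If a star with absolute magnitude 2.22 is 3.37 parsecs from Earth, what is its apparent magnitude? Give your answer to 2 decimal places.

m ≈ -0.14

m = M + 5 log₁₀ d − 5 = 2.22 + 5·0.5276 − 5 = -0.142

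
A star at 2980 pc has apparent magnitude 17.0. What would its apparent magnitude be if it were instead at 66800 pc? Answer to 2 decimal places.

Flux ∝ 1/d², so Δm = 5 log₁₀(d₂/d₁) = 5 log₁₀(66800/2980) = 6.753
m₂ = m₁ + Δm = 17.0 + (6.753) = 23.753

m ≈ 23.75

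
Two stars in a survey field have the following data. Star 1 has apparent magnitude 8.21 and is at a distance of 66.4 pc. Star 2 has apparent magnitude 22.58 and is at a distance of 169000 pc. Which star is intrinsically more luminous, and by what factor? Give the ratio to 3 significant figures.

Star 1: M = m − 5 log₁₀ d + 5 = 8.21 − 5·1.8222 + 5 = 4.099
Star 2: M = m − 5 log₁₀ d + 5 = 22.58 − 5·5.2279 + 5 = 1.441
ΔM = M_1 − M_2 = 4.099 − (1.441) = 2.659; smaller M is more luminous → Star 2.
L ratio = 10^(0.4 |ΔM|) = 10^1.063 = 11.57

Star 2 is more luminous, by a factor of 11.6.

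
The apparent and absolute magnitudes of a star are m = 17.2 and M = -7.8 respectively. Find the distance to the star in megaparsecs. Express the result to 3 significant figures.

d ≈ 1.00 Mpc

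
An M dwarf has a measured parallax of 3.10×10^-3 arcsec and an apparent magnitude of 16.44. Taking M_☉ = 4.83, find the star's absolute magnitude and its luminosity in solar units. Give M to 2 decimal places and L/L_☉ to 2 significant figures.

M ≈ 8.90; L/L_☉ ≈ 0.024

d = 1/p = 1/3.10×10^-3″ = 322.6 pc
M = m − 5 log₁₀ d + 5 = 16.44 − 5·2.5086 + 5 = 8.897
M − M_☉ = 8.897 − 4.83 = 4.067
L/L_☉ = 10^(−0.4 × 4.067) = 0.02362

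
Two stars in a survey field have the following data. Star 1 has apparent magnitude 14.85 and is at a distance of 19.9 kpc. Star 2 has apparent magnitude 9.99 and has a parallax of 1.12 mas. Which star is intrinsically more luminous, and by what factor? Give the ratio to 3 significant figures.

Star 1: d = 19.9 kpc = 19900 pc
Star 1: M = m − 5 log₁₀ d + 5 = 14.85 − 5·4.2989 + 5 = -1.644
Star 2: p = 1.12 mas = 1.12×10^-3″ → d = 1/p = 892.9 pc
Star 2: M = m − 5 log₁₀ d + 5 = 9.99 − 5·2.9508 + 5 = 0.236
ΔM = M_1 − M_2 = -1.644 − (0.236) = -1.880; smaller M is more luminous → Star 1.
L ratio = 10^(0.4 |ΔM|) = 10^0.752 = 5.651

Star 1 is more luminous, by a factor of 5.65.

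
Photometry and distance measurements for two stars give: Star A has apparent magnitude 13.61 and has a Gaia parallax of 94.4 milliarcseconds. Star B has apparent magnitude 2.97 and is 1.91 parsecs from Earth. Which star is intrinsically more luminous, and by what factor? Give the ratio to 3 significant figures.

Star A: p = 94.4 mas = 0.0944″ → d = 1/p = 10.59 pc
Star A: M = m − 5 log₁₀ d + 5 = 13.61 − 5·1.0250 + 5 = 13.485
Star B: M = m − 5 log₁₀ d + 5 = 2.97 − 5·0.2810 + 5 = 6.565
ΔM = M_A − M_B = 13.485 − (6.565) = 6.920; smaller M is more luminous → Star B.
L ratio = 10^(0.4 |ΔM|) = 10^2.768 = 586.2

Star B is more luminous, by a factor of 586.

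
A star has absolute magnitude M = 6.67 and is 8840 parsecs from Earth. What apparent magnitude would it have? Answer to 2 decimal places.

m ≈ 21.40

m = M + 5 log₁₀ d − 5 = 6.67 + 5·3.9465 − 5 = 21.402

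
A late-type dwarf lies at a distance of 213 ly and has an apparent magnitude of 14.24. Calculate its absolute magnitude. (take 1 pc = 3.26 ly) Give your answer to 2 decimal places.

d = 213 ly / 3.26 = 65.34 pc
5 log₁₀(d/10 pc) = 5 log₁₀(65.34) − 5 = 4.076
M = m − 5 log₁₀(d/10) = 14.24 − 4.076 = 10.164

M ≈ 10.16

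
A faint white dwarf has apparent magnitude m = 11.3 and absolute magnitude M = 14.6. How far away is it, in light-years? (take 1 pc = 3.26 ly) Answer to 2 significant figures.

μ = m − M = -3.300
m − M = 5 log₁₀ d − 5
log₁₀ d = (m − M)/5 + 1 = 0.3400
d = 10^0.3400 = 2.188 pc
= 7.132 ly

d ≈ 7.1 ly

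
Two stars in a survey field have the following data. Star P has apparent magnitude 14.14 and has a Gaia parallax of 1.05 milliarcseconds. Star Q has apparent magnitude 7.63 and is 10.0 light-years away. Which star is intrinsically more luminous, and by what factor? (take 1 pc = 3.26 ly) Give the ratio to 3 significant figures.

Star P is more luminous, by a factor of 240.

Star P: p = 1.05 mas = 1.05×10^-3″ → d = 1/p = 952.4 pc
Star P: M = m − 5 log₁₀ d + 5 = 14.14 − 5·2.9788 + 5 = 4.246
Star Q: d = 10.0 ly / 3.26 = 3.067 pc
Star Q: M = m − 5 log₁₀ d + 5 = 7.63 − 5·0.4868 + 5 = 10.196
ΔM = M_P − M_Q = 4.246 − (10.196) = -5.950; smaller M is more luminous → Star P.
L ratio = 10^(0.4 |ΔM|) = 10^2.380 = 239.9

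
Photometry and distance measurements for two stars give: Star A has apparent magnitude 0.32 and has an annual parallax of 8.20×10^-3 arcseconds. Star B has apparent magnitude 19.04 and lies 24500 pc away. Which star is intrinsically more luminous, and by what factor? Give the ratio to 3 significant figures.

Star A: d = 1/p = 1/8.20×10^-3″ = 122.0 pc
Star A: M = m − 5 log₁₀ d + 5 = 0.32 − 5·2.0862 + 5 = -5.111
Star B: M = m − 5 log₁₀ d + 5 = 19.04 − 5·4.3892 + 5 = 2.094
ΔM = M_A − M_B = -5.111 − (2.094) = -7.205; smaller M is more luminous → Star A.
L ratio = 10^(0.4 |ΔM|) = 10^2.882 = 762.1

Star A is more luminous, by a factor of 762.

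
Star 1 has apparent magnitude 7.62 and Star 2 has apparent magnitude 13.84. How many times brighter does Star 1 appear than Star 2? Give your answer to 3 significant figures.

308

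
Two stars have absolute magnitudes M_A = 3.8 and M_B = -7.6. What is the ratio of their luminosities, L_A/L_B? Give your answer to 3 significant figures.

ΔM = M_A − M_B = 11.4
L_A/L_B = 10^(−0.4 ΔM) = 10^-4.560 = 2.754×10^-5

L_A/L_B ≈ 2.75×10^-5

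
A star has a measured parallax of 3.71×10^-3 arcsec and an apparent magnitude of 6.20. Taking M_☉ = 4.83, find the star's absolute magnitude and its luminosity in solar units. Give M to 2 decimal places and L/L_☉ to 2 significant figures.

d = 1/p = 1/3.71×10^-3″ = 269.5 pc
M = m − 5 log₁₀ d + 5 = 6.20 − 5·2.4306 + 5 = -0.953
M − M_☉ = -0.953 − 4.83 = -5.783
L/L_☉ = 10^(−0.4 × -5.783) = 205.7

M ≈ -0.95; L/L_☉ ≈ 210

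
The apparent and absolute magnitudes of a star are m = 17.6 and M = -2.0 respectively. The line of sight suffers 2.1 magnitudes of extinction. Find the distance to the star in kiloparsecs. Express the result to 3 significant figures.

d ≈ 31.6 kpc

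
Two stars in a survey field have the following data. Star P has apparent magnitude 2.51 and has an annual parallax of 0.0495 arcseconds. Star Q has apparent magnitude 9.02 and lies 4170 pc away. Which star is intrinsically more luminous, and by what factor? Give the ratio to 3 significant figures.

Star Q is more luminous, by a factor of 106.

Star P: d = 1/p = 1/0.0495″ = 20.20 pc
Star P: M = m − 5 log₁₀ d + 5 = 2.51 − 5·1.3054 + 5 = 0.983
Star Q: M = m − 5 log₁₀ d + 5 = 9.02 − 5·3.6201 + 5 = -4.081
ΔM = M_P − M_Q = 0.983 − (-4.081) = 5.064; smaller M is more luminous → Star Q.
L ratio = 10^(0.4 |ΔM|) = 10^2.025 = 106.0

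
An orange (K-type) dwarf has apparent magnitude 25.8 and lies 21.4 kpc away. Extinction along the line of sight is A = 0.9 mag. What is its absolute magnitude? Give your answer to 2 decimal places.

d = 21.4 kpc = 21400 pc
5 log₁₀(d/10 pc) = 5 log₁₀(21400) − 5 = 16.652
M = m − 5 log₁₀(d/10) − A = 25.8 − 16.652 − 0.9 = 8.248

M ≈ 8.25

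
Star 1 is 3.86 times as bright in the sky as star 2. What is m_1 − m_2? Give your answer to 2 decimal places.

m_1 − m_2 ≈ -1.47

Pogson: Δm = −2.5 log₁₀(ratio) = −2.5 log₁₀(3.86) = −2.5 × 0.5866 = -1.466
Star 1 is brighter, so it has the smaller magnitude: the difference is negative.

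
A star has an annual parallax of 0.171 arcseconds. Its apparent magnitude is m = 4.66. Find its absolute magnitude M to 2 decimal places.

d = 1/p = 1/0.171″ = 5.848 pc
5 log₁₀(d/10 pc) = 5 log₁₀(5.848) − 5 = -1.165
M = m − 5 log₁₀(d/10) = 4.66 + 1.165 = 5.825

M ≈ 5.82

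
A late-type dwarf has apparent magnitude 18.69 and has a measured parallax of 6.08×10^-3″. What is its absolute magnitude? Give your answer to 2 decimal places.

d = 1/p = 1/6.08×10^-3″ = 164.5 pc
5 log₁₀(d/10 pc) = 5 log₁₀(164.5) − 5 = 6.080
M = m − 5 log₁₀(d/10) = 18.69 − 6.080 = 12.610

M ≈ 12.61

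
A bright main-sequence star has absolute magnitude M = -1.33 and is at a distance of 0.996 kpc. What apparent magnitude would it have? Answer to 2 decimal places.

d = 0.996 kpc = 996.0 pc
m = M + 5 log₁₀ d − 5 = -1.33 + 5·2.9983 − 5 = 8.661

m ≈ 8.66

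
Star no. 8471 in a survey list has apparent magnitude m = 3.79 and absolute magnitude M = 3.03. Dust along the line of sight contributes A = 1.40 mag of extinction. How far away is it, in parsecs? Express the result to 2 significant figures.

d ≈ 7.4 pc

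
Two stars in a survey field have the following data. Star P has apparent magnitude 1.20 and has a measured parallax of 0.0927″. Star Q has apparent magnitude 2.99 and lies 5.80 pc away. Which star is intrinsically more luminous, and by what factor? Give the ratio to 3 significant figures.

Star P is more luminous, by a factor of 18.0.

Star P: d = 1/p = 1/0.0927″ = 10.79 pc
Star P: M = m − 5 log₁₀ d + 5 = 1.20 − 5·1.0329 + 5 = 1.035
Star Q: M = m − 5 log₁₀ d + 5 = 2.99 − 5·0.7634 + 5 = 4.173
ΔM = M_P − M_Q = 1.035 − (4.173) = -3.137; smaller M is more luminous → Star P.
L ratio = 10^(0.4 |ΔM|) = 10^1.255 = 17.99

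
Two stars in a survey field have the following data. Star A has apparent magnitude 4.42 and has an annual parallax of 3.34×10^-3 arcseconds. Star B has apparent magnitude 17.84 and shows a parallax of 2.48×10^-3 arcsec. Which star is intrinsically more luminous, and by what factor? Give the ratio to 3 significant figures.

Star A is more luminous, by a factor of 129000.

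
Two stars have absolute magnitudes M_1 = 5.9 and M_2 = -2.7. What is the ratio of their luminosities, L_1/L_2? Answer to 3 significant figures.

L_1/L_2 ≈ 3.63×10^-4

ΔM = M_1 − M_2 = 8.6
L_1/L_2 = 10^(−0.4 ΔM) = 10^-3.440 = 3.631×10^-4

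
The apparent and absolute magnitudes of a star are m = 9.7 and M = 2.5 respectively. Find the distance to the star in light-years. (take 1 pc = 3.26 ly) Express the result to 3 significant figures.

d ≈ 898 ly

Distance modulus: m − M = 9.7 − (2.5) = 7.200
m − M = 5 log₁₀ d − 5
log₁₀ d = (m − M)/5 + 1 = 2.4400
d = 10^2.4400 = 275.4 pc
= 897.9 ly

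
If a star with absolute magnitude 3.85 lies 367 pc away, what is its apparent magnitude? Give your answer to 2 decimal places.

m = M + 5 log₁₀ d − 5 = 3.85 + 5·2.5647 − 5 = 11.673

m ≈ 11.67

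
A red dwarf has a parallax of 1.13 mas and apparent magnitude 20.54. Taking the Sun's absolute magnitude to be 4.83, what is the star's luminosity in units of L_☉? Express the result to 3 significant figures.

L/L_☉ ≈ 4.07×10^-3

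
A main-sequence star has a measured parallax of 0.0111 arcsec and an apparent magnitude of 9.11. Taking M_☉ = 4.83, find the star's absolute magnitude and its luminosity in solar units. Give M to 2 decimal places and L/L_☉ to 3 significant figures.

M ≈ 4.34; L/L_☉ ≈ 1.58

d = 1/p = 1/0.0111″ = 90.09 pc
M = m − 5 log₁₀ d + 5 = 9.11 − 5·1.9547 + 5 = 4.337
M − M_☉ = 4.337 − 4.83 = -0.493
L/L_☉ = 10^(−0.4 × -0.493) = 1.575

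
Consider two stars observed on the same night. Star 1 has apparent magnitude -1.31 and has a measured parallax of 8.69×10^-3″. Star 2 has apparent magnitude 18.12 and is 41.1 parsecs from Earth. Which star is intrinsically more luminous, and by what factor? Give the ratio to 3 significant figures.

Star 1 is more luminous, by a factor of 4.64×10^8.

Star 1: d = 1/p = 1/8.69×10^-3″ = 115.1 pc
Star 1: M = m − 5 log₁₀ d + 5 = -1.31 − 5·2.0610 + 5 = -6.615
Star 2: M = m − 5 log₁₀ d + 5 = 18.12 − 5·1.6138 + 5 = 15.051
ΔM = M_1 − M_2 = -6.615 − (15.051) = -21.666; smaller M is more luminous → Star 1.
L ratio = 10^(0.4 |ΔM|) = 10^8.666 = 4.637×10^8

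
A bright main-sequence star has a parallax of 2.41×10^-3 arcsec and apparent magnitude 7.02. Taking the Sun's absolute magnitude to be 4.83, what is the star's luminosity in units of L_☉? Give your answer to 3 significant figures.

d = 1/p = 1/2.41×10^-3″ = 414.9 pc
M = m − 5 log₁₀ d + 5 = 7.02 − 5·2.6180 + 5 = -1.070
M − M_☉ = -1.070 − 4.83 = -5.900
L/L_☉ = 10^(−0.4 × -5.900) = 229.1

L/L_☉ ≈ 229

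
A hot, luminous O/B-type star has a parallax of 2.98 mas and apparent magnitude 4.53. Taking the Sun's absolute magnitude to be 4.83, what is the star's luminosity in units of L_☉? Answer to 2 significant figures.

d = 1/p = 1000/2.98 mas = 335.6 pc
M = m − 5 log₁₀ d + 5 = 4.53 − 5·2.5258 + 5 = -3.099
M − M_☉ = -3.099 − 4.83 = -7.929
L/L_☉ = 10^(−0.4 × -7.929) = 1484

L/L_☉ ≈ 1500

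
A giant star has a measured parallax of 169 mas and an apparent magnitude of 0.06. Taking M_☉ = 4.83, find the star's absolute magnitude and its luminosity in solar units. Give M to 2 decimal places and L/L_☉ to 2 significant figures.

M ≈ 1.20; L/L_☉ ≈ 28

d = 1/p = 1000/169 mas = 5.917 pc
M = m − 5 log₁₀ d + 5 = 0.06 − 5·0.7721 + 5 = 1.199
M − M_☉ = 1.199 − 4.83 = -3.631
L/L_☉ = 10^(−0.4 × -3.631) = 28.33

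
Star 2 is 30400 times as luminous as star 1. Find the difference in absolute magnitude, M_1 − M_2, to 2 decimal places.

M_1 − M_2 ≈ 11.21

Pogson: ΔM = −2.5 log₁₀(ratio) = −2.5 log₁₀(30400) = −2.5 × 4.4829 = -11.207
Star 2 is brighter so has the smaller magnitude: M_1 − M_2 is positive.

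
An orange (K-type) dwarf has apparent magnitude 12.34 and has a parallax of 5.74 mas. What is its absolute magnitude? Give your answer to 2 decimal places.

p = 5.74 mas = 5.74×10^-3″ → d = 1/p = 174.2 pc
5 log₁₀(d/10 pc) = 5 log₁₀(174.2) − 5 = 6.205
M = m − 5 log₁₀(d/10) = 12.34 − 6.205 = 6.135

M ≈ 6.13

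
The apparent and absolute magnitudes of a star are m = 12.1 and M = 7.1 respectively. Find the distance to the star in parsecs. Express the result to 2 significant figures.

d ≈ 100 pc

μ = m − M = 5.000
m − M = 5 log₁₀ d − 5
log₁₀ d = (m − M)/5 + 1 = 2.0000
d = 10^2.0000 = 100.0 pc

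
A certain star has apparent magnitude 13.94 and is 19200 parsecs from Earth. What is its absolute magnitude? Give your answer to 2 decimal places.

M ≈ -2.48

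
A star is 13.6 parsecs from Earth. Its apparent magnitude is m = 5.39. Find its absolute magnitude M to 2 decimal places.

5 log₁₀(d/10 pc) = 5 log₁₀(13.60) − 5 = 0.668
M = m − 5 log₁₀(d/10) = 5.39 − 0.668 = 4.722

M ≈ 4.72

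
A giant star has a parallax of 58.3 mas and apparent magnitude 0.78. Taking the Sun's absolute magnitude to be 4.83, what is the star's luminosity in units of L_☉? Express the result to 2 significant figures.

d = 1/p = 1000/58.3 mas = 17.15 pc
M = m − 5 log₁₀ d + 5 = 0.78 − 5·1.2343 + 5 = -0.392
M − M_☉ = -0.392 − 4.83 = -5.222
L/L_☉ = 10^(−0.4 × -5.222) = 122.6

L/L_☉ ≈ 120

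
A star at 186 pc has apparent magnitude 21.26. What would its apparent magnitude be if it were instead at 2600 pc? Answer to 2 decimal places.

m ≈ 26.99

Flux ∝ 1/d², so Δm = 5 log₁₀(d₂/d₁) = 5 log₁₀(2600/186) = 5.727
m₂ = m₁ + Δm = 21.26 + (5.727) = 26.987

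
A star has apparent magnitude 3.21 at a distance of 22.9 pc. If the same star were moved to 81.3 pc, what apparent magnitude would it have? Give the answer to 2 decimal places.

Flux ∝ 1/d², so Δm = 5 log₁₀(d₂/d₁) = 5 log₁₀(81.3/22.9) = 2.751
m₂ = m₁ + Δm = 3.21 + (2.751) = 5.961

m ≈ 5.96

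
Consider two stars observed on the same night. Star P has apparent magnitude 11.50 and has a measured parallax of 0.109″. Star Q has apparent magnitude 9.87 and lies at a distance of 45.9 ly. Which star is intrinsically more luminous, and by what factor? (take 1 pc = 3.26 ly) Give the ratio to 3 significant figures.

Star Q is more luminous, by a factor of 10.6.

Star P: d = 1/p = 1/0.109″ = 9.174 pc
Star P: M = m − 5 log₁₀ d + 5 = 11.50 − 5·0.9626 + 5 = 11.687
Star Q: d = 45.9 ly / 3.26 = 14.08 pc
Star Q: M = m − 5 log₁₀ d + 5 = 9.87 − 5·1.1486 + 5 = 9.127
ΔM = M_P − M_Q = 11.687 − (9.127) = 2.560; smaller M is more luminous → Star Q.
L ratio = 10^(0.4 |ΔM|) = 10^1.024 = 10.57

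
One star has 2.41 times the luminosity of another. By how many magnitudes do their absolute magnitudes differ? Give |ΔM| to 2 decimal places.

Pogson: ΔM = −2.5 log₁₀(ratio) = −2.5 log₁₀(2.41) = −2.5 × 0.3820 = -0.955

|ΔM| ≈ 0.96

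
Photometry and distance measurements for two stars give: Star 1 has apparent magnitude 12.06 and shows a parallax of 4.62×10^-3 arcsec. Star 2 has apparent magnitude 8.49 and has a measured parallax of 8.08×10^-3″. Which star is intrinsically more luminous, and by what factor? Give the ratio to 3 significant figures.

Star 2 is more luminous, by a factor of 8.76.

Star 1: d = 1/p = 1/4.62×10^-3″ = 216.5 pc
Star 1: M = m − 5 log₁₀ d + 5 = 12.06 − 5·2.3354 + 5 = 5.383
Star 2: d = 1/p = 1/8.08×10^-3″ = 123.8 pc
Star 2: M = m − 5 log₁₀ d + 5 = 8.49 − 5·2.0926 + 5 = 3.027
ΔM = M_1 − M_2 = 5.383 − (3.027) = 2.356; smaller M is more luminous → Star 2.
L ratio = 10^(0.4 |ΔM|) = 10^0.942 = 8.759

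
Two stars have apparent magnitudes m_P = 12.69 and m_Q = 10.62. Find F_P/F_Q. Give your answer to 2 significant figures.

Δm = 12.69 − (10.62) = 2.07
Flux ratio = 10^(−0.4 Δm) = 10^(−0.4 × 2.07) = 10^-0.828 = 0.1486

F_P/F_Q ≈ 0.15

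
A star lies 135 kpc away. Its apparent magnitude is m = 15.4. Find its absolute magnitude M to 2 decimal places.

M ≈ -5.25

d = 135 kpc = 135000 pc
5 log₁₀(d/10 pc) = 5 log₁₀(135000) − 5 = 20.652
M = m − 5 log₁₀(d/10) = 15.4 − 20.652 = -5.252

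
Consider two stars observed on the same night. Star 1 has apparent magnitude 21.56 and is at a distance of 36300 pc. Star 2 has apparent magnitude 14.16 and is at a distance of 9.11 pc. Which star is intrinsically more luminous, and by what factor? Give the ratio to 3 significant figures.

Star 1 is more luminous, by a factor of 17400.

Star 1: M = m − 5 log₁₀ d + 5 = 21.56 − 5·4.5599 + 5 = 3.760
Star 2: M = m − 5 log₁₀ d + 5 = 14.16 − 5·0.9595 + 5 = 14.362
ΔM = M_1 − M_2 = 3.760 − (14.362) = -10.602; smaller M is more luminous → Star 1.
L ratio = 10^(0.4 |ΔM|) = 10^4.241 = 17410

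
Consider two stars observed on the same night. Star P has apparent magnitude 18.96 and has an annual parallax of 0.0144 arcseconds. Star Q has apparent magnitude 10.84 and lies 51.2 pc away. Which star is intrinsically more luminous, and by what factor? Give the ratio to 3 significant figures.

Star Q is more luminous, by a factor of 962.

Star P: d = 1/p = 1/0.0144″ = 69.44 pc
Star P: M = m − 5 log₁₀ d + 5 = 18.96 − 5·1.8416 + 5 = 14.752
Star Q: M = m − 5 log₁₀ d + 5 = 10.84 − 5·1.7093 + 5 = 7.294
ΔM = M_P − M_Q = 14.752 − (7.294) = 7.458; smaller M is more luminous → Star Q.
L ratio = 10^(0.4 |ΔM|) = 10^2.983 = 962.2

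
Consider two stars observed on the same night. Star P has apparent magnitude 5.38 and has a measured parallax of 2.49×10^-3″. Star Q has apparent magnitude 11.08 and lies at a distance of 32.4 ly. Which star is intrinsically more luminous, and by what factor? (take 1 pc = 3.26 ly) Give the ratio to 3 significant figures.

Star P is more luminous, by a factor of 311000.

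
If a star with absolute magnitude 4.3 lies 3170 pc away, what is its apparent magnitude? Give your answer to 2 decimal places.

m = M + 5 log₁₀ d − 5 = 4.3 + 5·3.5011 − 5 = 16.805

m ≈ 16.81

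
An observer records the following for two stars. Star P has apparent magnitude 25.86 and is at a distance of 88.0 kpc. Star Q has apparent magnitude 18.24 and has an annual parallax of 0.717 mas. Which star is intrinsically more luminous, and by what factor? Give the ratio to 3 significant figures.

Star P is more luminous, by a factor of 3.56.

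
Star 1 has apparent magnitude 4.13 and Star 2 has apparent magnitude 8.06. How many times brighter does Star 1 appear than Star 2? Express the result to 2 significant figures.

37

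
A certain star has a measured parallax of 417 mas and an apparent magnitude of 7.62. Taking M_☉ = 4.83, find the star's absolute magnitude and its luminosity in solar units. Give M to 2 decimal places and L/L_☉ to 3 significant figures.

M ≈ 10.72; L/L_☉ ≈ 4.40×10^-3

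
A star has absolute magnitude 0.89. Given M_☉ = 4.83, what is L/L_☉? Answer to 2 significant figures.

M − M_☉ = 0.89 − 4.83 = -3.940
L/L_☉ = 10^(−0.4 (M − M_☉)) = 10^1.576 = 37.67

L/L_☉ ≈ 38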